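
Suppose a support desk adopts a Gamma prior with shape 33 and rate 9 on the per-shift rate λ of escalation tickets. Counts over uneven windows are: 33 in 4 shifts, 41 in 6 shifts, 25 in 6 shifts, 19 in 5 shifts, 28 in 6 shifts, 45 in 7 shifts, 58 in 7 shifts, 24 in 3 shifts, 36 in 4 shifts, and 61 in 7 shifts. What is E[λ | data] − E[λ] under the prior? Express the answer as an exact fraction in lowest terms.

Total count: 33 + 41 + 25 + 19 + 28 + 45 + 58 + 24 + 36 + 61 = 370.
Total exposure: 4 + 6 + 6 + 5 + 6 + 7 + 7 + 3 + 4 + 7 = 55 shifts.
Posterior: α' = 33 + 370 = 403, β' = 9 + 55 = 64.
Posterior mean = 403/64 = 403/64; prior mean = 33/9 = 11/3. Difference = 403/64 − 11/3 = 505/192.

505/192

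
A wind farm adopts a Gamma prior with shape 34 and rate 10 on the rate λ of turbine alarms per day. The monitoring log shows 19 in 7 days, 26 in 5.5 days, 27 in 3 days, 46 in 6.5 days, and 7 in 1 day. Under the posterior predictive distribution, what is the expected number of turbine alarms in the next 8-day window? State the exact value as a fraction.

424/11

Total count: 19 + 26 + 27 + 46 + 7 = 125.
Total exposure: 7 + 5.5 + 3 + 6.5 + 1 = 23 days.
Conjugate update: add total count to the shape and total exposure to the rate, giving Gamma(159, 33).
Predictive mean over an 8-day window = T·E[λ|data] = 8·159/33 = 424/11.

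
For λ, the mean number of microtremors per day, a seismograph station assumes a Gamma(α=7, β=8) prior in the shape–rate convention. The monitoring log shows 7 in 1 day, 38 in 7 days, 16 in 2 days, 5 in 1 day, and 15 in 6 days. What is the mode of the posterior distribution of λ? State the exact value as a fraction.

Total count: 7 + 38 + 16 + 5 + 15 = 81.
Total exposure: 1 + 7 + 2 + 1 + 6 = 17 days.
Conjugate update: add total count to the shape and total exposure to the rate, giving Gamma(88, 25).
Posterior mode = (α'−1)/β' = 87/25.

87/25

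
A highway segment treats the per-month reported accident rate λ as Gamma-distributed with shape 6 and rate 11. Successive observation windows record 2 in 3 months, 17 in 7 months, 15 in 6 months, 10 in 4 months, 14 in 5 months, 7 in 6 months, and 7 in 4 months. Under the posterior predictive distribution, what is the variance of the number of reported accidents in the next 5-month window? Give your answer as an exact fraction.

9945/1058

Total count: 2 + 17 + 15 + 10 + 14 + 7 + 7 = 72.
Total exposure: 3 + 7 + 6 + 4 + 5 + 6 + 4 = 35 months.
Conjugate update: add total count to the shape and total exposure to the rate, giving Gamma(78, 46).
The posterior predictive for a window of length T is Negative Binomial with variance T·α'·(β'+T)/β'² = 5·78·51/2116 = 9945/1058.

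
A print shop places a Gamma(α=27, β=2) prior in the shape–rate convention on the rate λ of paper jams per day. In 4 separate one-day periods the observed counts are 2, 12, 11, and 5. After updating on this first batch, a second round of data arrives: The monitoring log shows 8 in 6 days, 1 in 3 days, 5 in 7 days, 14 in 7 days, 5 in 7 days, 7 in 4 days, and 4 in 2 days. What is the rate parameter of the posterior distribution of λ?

42

Total count: 2 + 12 + 11 + 5 = 30.
Total exposure: 4 days.
After the first batch: Gamma(27 + 30, 2 + 4) = Gamma(57, 6).
Total count: 8 + 1 + 5 + 14 + 5 + 7 + 4 = 44.
Total exposure: 6 + 3 + 7 + 7 + 7 + 4 + 2 = 36 days.
After the second batch: Gamma(57 + 44, 6 + 36) = Gamma(101, 42).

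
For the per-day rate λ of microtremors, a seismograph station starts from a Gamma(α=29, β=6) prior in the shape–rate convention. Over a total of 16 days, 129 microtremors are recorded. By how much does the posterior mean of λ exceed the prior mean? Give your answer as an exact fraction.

155/66

Total count 129 over total exposure 16 days.
The Gamma prior is conjugate for the Poisson rate, so λ | data ~ Gamma(29+129, 6+16) = Gamma(158, 22).
Posterior mean = 158/22 = 79/11; prior mean = 29/6 = 29/6. Difference = 79/11 − 29/6 = 155/66.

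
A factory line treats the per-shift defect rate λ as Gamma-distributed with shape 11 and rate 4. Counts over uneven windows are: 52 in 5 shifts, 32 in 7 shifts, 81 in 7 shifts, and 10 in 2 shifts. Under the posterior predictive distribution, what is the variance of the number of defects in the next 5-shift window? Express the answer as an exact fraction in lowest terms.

1116/25

Total count: 52 + 32 + 81 + 10 = 175.
Total exposure: 5 + 7 + 7 + 2 = 21 shifts.
Gamma(α, β) with Poisson data over total exposure Σt gives posterior Gamma(α+Σx, β+Σt) = Gamma(186, 25).
The posterior predictive for a window of length T is Negative Binomial with variance T·α'·(β'+T)/β'² = 5·186·30/625 = 1116/25.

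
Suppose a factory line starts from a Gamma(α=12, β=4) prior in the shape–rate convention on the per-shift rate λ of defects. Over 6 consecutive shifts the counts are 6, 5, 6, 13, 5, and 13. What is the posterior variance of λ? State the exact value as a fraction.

3/5

Total count: 6 + 5 + 6 + 13 + 5 + 13 = 48.
Total exposure: 6 shifts.
Conjugate update: add total count to the shape and total exposure to the rate, giving Gamma(60, 10).
Posterior variance = α'/β'² = 60/100 = 3/5.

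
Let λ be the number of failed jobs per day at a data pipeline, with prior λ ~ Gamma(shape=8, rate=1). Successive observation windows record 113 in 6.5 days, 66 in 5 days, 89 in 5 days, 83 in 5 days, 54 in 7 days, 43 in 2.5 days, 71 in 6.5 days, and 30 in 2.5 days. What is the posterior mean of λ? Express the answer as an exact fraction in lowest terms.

Total count: 113 + 66 + 89 + 83 + 54 + 43 + 71 + 30 = 549.
Total exposure: 6.5 + 5 + 5 + 5 + 7 + 2.5 + 6.5 + 2.5 = 40 days.
Conjugate update: add total count to the shape and total exposure to the rate, giving Gamma(557, 41).
Posterior mean = α'/β' = 557/41.

557/41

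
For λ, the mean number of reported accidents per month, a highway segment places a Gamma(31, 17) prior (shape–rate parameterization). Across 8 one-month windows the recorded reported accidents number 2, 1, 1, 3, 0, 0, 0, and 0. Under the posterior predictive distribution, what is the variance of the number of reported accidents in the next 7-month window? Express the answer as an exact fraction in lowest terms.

8512/625

Total count: 2 + 1 + 1 + 3 + 0 + 0 + 0 + 0 = 7.
Total exposure: 8 months.
The Gamma prior is conjugate for the Poisson rate, so λ | data ~ Gamma(31+7, 17+8) = Gamma(38, 25).
The posterior predictive for a window of length T is Negative Binomial with variance T·α'·(β'+T)/β'² = 7·38·32/625 = 8512/625.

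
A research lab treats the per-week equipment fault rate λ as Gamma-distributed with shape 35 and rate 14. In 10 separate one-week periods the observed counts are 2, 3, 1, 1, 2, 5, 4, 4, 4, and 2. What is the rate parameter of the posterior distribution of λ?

Total count: 2 + 3 + 1 + 1 + 2 + 5 + 4 + 4 + 4 + 2 = 28.
Total exposure: 10 weeks.
By Gamma–Poisson conjugacy, the posterior is Gamma(α + Σx, β + Σt) = Gamma(35 + 28, 14 + 10) = Gamma(63, 24).

24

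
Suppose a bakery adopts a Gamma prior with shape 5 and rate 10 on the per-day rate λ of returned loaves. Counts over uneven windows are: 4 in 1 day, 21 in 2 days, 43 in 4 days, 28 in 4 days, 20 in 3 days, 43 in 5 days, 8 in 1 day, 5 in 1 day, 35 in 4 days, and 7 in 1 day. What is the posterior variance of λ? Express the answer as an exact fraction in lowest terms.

Total count: 4 + 21 + 43 + 28 + 20 + 43 + 8 + 5 + 35 + 7 = 214.
Total exposure: 1 + 2 + 4 + 4 + 3 + 5 + 1 + 1 + 4 + 1 = 26 days.
Gamma(α, β) with Poisson data over total exposure Σt gives posterior Gamma(α+Σx, β+Σt) = Gamma(219, 36).
Posterior variance = α'/β'² = 219/1296 = 73/432.

73/432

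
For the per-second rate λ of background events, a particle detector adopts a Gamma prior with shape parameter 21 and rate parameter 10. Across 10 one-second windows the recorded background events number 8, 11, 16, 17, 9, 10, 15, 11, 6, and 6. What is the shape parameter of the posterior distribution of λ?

130

Total count: 8 + 11 + 16 + 17 + 9 + 10 + 15 + 11 + 6 + 6 = 109.
Total exposure: 10 seconds.
By Gamma–Poisson conjugacy, the posterior is Gamma(α + Σx, β + Σt) = Gamma(21 + 109, 10 + 10) = Gamma(130, 20).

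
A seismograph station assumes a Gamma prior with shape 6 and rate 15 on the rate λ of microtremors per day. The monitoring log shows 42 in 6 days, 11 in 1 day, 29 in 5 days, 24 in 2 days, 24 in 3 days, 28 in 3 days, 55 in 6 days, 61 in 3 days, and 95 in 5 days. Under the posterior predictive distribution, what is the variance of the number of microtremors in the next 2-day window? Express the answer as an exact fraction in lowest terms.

Total count: 42 + 11 + 29 + 24 + 24 + 28 + 55 + 61 + 95 = 369.
Total exposure: 6 + 1 + 5 + 2 + 3 + 3 + 6 + 3 + 5 = 34 days.
Posterior: α' = 6 + 369 = 375, β' = 15 + 34 = 49.
The posterior predictive for a window of length T is Negative Binomial with variance T·α'·(β'+T)/β'² = 2·375·51/2401 = 38250/2401.

38250/2401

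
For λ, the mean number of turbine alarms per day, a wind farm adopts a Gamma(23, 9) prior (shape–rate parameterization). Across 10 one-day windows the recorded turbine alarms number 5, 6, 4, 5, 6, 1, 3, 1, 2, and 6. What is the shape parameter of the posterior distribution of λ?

62

Total count: 5 + 6 + 4 + 5 + 6 + 1 + 3 + 1 + 2 + 6 = 39.
Total exposure: 10 days.
By Gamma–Poisson conjugacy, the posterior is Gamma(α + Σx, β + Σt) = Gamma(23 + 39, 9 + 10) = Gamma(62, 19).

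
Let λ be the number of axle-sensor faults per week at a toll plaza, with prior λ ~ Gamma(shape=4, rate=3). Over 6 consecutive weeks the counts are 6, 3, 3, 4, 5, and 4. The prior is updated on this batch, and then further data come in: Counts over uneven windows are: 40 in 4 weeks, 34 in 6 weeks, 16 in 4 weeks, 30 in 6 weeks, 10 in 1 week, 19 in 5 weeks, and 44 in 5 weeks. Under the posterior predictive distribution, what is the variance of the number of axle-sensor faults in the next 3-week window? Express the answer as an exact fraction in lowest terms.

14319/800

Total count: 6 + 3 + 3 + 4 + 5 + 4 = 25.
Total exposure: 6 weeks.
After the first batch: Gamma(4 + 25, 3 + 6) = Gamma(29, 9).
Total count: 40 + 34 + 16 + 30 + 10 + 19 + 44 = 193.
Total exposure: 4 + 6 + 4 + 6 + 1 + 5 + 5 = 31 weeks.
After the second batch: Gamma(29 + 193, 9 + 31) = Gamma(222, 40).
The posterior predictive for a window of length T is Negative Binomial with variance T·α'·(β'+T)/β'² = 3·222·43/1600 = 14319/800.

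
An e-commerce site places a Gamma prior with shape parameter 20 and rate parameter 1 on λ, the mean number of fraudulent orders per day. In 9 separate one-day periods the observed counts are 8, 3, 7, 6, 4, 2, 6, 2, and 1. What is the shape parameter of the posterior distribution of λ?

Total count: 8 + 3 + 7 + 6 + 4 + 2 + 6 + 2 + 1 = 39.
Total exposure: 9 days.
Gamma(α, β) with Poisson data over total exposure Σt gives posterior Gamma(α+Σx, β+Σt) = Gamma(59, 10).

59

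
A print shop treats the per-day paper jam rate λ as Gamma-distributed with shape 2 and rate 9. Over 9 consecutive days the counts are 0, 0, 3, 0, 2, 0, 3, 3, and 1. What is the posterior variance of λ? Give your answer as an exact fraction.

7/162

Total count: 0 + 0 + 3 + 0 + 2 + 0 + 3 + 3 + 1 = 12.
Total exposure: 9 days.
The Gamma prior is conjugate for the Poisson rate, so λ | data ~ Gamma(2+12, 9+9) = Gamma(14, 18).
Posterior variance = α'/β'² = 14/324 = 7/162.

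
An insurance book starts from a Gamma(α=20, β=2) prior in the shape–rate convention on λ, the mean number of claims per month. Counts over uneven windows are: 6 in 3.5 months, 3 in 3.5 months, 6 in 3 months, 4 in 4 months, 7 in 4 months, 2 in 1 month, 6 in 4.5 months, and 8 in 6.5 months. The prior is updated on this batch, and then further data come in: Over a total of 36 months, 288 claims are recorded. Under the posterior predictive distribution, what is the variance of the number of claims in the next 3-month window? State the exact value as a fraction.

37275/2312

Total count: 6 + 3 + 6 + 4 + 7 + 2 + 6 + 8 = 42.
Total exposure: 3.5 + 3.5 + 3 + 4 + 4 + 1 + 4.5 + 6.5 = 30 months.
After the first batch: Gamma(20 + 42, 2 + 30) = Gamma(62, 32).
Total count 288 over total exposure 36 months.
After the second batch: Gamma(62 + 288, 32 + 36) = Gamma(350, 68).
The posterior predictive for a window of length T is Negative Binomial with variance T·α'·(β'+T)/β'² = 3·350·71/4624 = 37275/2312.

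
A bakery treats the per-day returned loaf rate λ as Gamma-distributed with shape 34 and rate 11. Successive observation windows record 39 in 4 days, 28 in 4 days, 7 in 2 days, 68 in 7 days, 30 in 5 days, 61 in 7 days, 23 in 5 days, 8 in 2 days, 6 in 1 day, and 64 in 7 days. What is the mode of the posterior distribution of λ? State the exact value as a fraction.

367/55

Total count: 39 + 28 + 7 + 68 + 30 + 61 + 23 + 8 + 6 + 64 = 334.
Total exposure: 4 + 4 + 2 + 7 + 5 + 7 + 5 + 2 + 1 + 7 = 44 days.
Gamma(α, β) with Poisson data over total exposure Σt gives posterior Gamma(α+Σx, β+Σt) = Gamma(368, 55).
Posterior mode = (α'−1)/β' = 367/55.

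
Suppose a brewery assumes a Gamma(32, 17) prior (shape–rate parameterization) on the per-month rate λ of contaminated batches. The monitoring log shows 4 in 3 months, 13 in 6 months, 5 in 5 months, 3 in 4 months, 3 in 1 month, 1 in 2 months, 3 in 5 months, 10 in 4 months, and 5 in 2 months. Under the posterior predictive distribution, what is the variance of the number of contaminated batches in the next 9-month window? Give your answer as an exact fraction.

Total count: 4 + 13 + 5 + 3 + 3 + 1 + 3 + 10 + 5 = 47.
Total exposure: 3 + 6 + 5 + 4 + 1 + 2 + 5 + 4 + 2 = 32 months.
Posterior: α' = 32 + 47 = 79, β' = 17 + 32 = 49.
The posterior predictive for a window of length T is Negative Binomial with variance T·α'·(β'+T)/β'² = 9·79·58/2401 = 41238/2401.

41238/2401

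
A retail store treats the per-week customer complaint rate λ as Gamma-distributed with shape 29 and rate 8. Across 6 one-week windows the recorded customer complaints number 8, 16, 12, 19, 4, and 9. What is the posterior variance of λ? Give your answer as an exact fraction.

97/196

Total count: 8 + 16 + 12 + 19 + 4 + 9 = 68.
Total exposure: 6 weeks.
Conjugate update: add total count to the shape and total exposure to the rate, giving Gamma(97, 14).
Posterior variance = α'/β'² = 97/196.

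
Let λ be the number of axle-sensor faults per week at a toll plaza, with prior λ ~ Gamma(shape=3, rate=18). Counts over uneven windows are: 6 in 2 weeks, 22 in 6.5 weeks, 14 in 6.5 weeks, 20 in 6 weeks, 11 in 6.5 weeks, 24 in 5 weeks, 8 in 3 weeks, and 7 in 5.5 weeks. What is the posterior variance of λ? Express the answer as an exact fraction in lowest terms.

115/3481

Total count: 6 + 22 + 14 + 20 + 11 + 24 + 8 + 7 = 112.
Total exposure: 2 + 6.5 + 6.5 + 6 + 6.5 + 5 + 3 + 5.5 = 41 weeks.
Conjugate update: add total count to the shape and total exposure to the rate, giving Gamma(115, 59).
Posterior variance = α'/β'² = 115/3481.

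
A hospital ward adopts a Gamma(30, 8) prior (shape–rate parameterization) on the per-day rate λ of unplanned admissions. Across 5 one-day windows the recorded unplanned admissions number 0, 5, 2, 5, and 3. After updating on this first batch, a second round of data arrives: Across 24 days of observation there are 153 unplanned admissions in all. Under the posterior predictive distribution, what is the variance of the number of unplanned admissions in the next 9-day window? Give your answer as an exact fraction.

81972/1369

Total count: 0 + 5 + 2 + 5 + 3 = 15.
Total exposure: 5 days.
After the first batch: Gamma(30 + 15, 8 + 5) = Gamma(45, 13).
Total count 153 over total exposure 24 days.
After the second batch: Gamma(45 + 153, 13 + 24) = Gamma(198, 37).
The posterior predictive for a window of length T is Negative Binomial with variance T·α'·(β'+T)/β'² = 9·198·46/1369 = 81972/1369.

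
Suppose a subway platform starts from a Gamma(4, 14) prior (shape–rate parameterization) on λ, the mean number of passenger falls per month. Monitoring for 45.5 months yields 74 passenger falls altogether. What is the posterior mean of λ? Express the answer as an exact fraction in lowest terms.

Total count 74 over total exposure 45.5 months.
The Gamma prior is conjugate for the Poisson rate, so λ | data ~ Gamma(4+74, 14+45.5) = Gamma(78, 119/2).
Posterior mean = α'/β' = 78/(119/2) = 156/119.

156/119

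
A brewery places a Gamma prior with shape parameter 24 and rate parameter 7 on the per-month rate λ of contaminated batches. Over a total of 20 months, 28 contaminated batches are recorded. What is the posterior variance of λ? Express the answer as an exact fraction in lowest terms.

52/729

Total count 28 over total exposure 20 months.
Posterior: α' = 24 + 28 = 52, β' = 7 + 20 = 27.
Posterior variance = α'/β'² = 52/729.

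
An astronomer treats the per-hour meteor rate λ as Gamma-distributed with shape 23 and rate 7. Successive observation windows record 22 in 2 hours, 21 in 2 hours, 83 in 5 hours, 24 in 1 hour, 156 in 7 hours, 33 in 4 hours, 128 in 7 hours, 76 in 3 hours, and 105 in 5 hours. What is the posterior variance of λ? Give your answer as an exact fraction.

Total count: 22 + 21 + 83 + 24 + 156 + 33 + 128 + 76 + 105 = 648.
Total exposure: 2 + 2 + 5 + 1 + 7 + 4 + 7 + 3 + 5 = 36 hours.
Gamma(α, β) with Poisson data over total exposure Σt gives posterior Gamma(α+Σx, β+Σt) = Gamma(671, 43).
Posterior variance = α'/β'² = 671/1849.

671/1849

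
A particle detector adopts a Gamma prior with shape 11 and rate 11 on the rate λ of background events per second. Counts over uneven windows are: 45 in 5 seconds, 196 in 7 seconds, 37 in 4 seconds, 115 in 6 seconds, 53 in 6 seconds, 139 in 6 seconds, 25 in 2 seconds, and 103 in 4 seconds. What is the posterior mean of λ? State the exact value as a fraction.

Total count: 45 + 196 + 37 + 115 + 53 + 139 + 25 + 103 = 713.
Total exposure: 5 + 7 + 4 + 6 + 6 + 6 + 2 + 4 = 40 seconds.
By Gamma–Poisson conjugacy, the posterior is Gamma(α + Σx, β + Σt) = Gamma(11 + 713, 11 + 40) = Gamma(724, 51).
Posterior mean = α'/β' = 724/51.

724/51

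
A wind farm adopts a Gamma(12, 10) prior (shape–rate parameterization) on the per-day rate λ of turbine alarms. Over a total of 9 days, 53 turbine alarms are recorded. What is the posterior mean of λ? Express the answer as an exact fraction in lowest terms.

65/19

Total count 53 over total exposure 9 days.
By Gamma–Poisson conjugacy, the posterior is Gamma(α + Σx, β + Σt) = Gamma(12 + 53, 10 + 9) = Gamma(65, 19).
Posterior mean = α'/β' = 65/19.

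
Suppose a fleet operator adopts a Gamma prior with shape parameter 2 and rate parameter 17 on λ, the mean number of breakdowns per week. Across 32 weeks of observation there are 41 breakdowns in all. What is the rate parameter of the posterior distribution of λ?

Total count 41 over total exposure 32 weeks.
Gamma(α, β) with Poisson data over total exposure Σt gives posterior Gamma(α+Σx, β+Σt) = Gamma(43, 49).

49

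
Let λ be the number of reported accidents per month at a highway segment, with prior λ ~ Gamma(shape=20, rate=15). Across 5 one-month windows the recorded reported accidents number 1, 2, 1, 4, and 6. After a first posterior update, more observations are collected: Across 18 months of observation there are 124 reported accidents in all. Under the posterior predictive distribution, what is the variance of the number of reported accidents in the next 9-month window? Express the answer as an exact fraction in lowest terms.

Total count: 1 + 2 + 1 + 4 + 6 = 14.
Total exposure: 5 months.
After the first batch: Gamma(20 + 14, 15 + 5) = Gamma(34, 20).
Total count 124 over total exposure 18 months.
After the second batch: Gamma(34 + 124, 20 + 18) = Gamma(158, 38).
The posterior predictive for a window of length T is Negative Binomial with variance T·α'·(β'+T)/β'² = 9·158·47/1444 = 33417/722.

33417/722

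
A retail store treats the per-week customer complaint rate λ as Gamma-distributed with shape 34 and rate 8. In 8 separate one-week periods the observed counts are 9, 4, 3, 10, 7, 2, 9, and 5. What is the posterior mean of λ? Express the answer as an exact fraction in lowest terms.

83/16

Total count: 9 + 4 + 3 + 10 + 7 + 2 + 9 + 5 = 49.
Total exposure: 8 weeks.
By Gamma–Poisson conjugacy, the posterior is Gamma(α + Σx, β + Σt) = Gamma(34 + 49, 8 + 8) = Gamma(83, 16).
Posterior mean = α'/β' = 83/16.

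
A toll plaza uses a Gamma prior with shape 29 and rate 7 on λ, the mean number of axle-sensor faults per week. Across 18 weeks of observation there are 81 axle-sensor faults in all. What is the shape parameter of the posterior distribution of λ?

110

Total count 81 over total exposure 18 weeks.
The Gamma prior is conjugate for the Poisson rate, so λ | data ~ Gamma(29+81, 7+18) = Gamma(110, 25).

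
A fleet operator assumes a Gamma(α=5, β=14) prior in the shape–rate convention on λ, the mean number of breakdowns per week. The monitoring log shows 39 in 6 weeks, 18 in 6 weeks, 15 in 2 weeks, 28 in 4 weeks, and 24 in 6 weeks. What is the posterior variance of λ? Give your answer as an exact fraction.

Total count: 39 + 18 + 15 + 28 + 24 = 124.
Total exposure: 6 + 6 + 2 + 4 + 6 = 24 weeks.
Posterior: α' = 5 + 124 = 129, β' = 14 + 24 = 38.
Posterior variance = α'/β'² = 129/1444.

129/1444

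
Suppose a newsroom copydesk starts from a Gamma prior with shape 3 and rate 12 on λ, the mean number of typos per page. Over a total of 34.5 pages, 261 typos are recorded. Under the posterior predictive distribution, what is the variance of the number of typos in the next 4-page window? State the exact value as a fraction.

Total count 261 over total exposure 34.5 pages.
Posterior: α' = 3 + 261 = 264, β' = 12 + 34.5 = 93/2.
The posterior predictive for a window of length T is Negative Binomial with variance T·α'·(β'+T)/β'² = 4·264·(101/2)/(8649/4) = 71104/2883.

71104/2883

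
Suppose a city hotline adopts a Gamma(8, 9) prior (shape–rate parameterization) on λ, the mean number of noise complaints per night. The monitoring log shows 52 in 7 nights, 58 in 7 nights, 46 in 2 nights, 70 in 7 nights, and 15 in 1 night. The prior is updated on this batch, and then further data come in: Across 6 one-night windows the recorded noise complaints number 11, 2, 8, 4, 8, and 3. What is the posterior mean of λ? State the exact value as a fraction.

95/13

Total count: 52 + 58 + 46 + 70 + 15 = 241.
Total exposure: 7 + 7 + 2 + 7 + 1 = 24 nights.
After the first batch: Gamma(8 + 241, 9 + 24) = Gamma(249, 33).
Total count: 11 + 2 + 8 + 4 + 8 + 3 = 36.
Total exposure: 6 nights.
After the second batch: Gamma(249 + 36, 33 + 6) = Gamma(285, 39).
Posterior mean = α'/β' = 285/39 = 95/13.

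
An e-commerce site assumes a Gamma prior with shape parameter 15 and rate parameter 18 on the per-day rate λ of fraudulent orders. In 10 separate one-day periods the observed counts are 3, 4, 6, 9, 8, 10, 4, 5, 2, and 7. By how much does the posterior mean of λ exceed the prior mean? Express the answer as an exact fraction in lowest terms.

Total count: 3 + 4 + 6 + 9 + 8 + 10 + 4 + 5 + 2 + 7 = 58.
Total exposure: 10 days.
Gamma(α, β) with Poisson data over total exposure Σt gives posterior Gamma(α+Σx, β+Σt) = Gamma(73, 28).
Posterior mean = 73/28 = 73/28; prior mean = 15/18 = 5/6. Difference = 73/28 − 5/6 = 149/84.

149/84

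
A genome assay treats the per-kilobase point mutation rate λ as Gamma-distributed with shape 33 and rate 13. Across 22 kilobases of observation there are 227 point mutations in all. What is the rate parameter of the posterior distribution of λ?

35

Total count 227 over total exposure 22 kilobases.
Posterior: α' = 33 + 227 = 260, β' = 13 + 22 = 35.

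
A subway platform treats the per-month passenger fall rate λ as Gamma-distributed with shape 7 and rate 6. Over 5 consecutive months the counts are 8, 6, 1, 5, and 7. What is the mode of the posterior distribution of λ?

3

Total count: 8 + 6 + 1 + 5 + 7 = 27.
Total exposure: 5 months.
Gamma(α, β) with Poisson data over total exposure Σt gives posterior Gamma(α+Σx, β+Σt) = Gamma(34, 11).
Posterior mode = (α'−1)/β' = 33/11 = 3.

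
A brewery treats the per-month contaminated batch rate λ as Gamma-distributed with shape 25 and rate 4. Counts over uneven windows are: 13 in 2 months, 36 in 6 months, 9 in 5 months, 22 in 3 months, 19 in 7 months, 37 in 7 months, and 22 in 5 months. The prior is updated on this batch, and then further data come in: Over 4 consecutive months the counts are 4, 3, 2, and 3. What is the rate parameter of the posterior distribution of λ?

43

Total count: 13 + 36 + 9 + 22 + 19 + 37 + 22 = 158.
Total exposure: 2 + 6 + 5 + 3 + 7 + 7 + 5 = 35 months.
After the first batch: Gamma(25 + 158, 4 + 35) = Gamma(183, 39).
Total count: 4 + 3 + 2 + 3 = 12.
Total exposure: 4 months.
After the second batch: Gamma(183 + 12, 39 + 4) = Gamma(195, 43).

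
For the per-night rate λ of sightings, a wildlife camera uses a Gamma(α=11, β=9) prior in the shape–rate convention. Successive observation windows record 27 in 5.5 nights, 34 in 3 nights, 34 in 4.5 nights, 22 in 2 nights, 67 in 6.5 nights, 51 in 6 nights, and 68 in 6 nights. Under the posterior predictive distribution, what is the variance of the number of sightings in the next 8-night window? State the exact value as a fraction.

507424/7225

Total count: 27 + 34 + 34 + 22 + 67 + 51 + 68 = 303.
Total exposure: 5.5 + 3 + 4.5 + 2 + 6.5 + 6 + 6 = 33.5 nights.
Gamma(α, β) with Poisson data over total exposure Σt gives posterior Gamma(α+Σx, β+Σt) = Gamma(314, 85/2).
The posterior predictive for a window of length T is Negative Binomial with variance T·α'·(β'+T)/β'² = 8·314·(101/2)/(7225/4) = 507424/7225.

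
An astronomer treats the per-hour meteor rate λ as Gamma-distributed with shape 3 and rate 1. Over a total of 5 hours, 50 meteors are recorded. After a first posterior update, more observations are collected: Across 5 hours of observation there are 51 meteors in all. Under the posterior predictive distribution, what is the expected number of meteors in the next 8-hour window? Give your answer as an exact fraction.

832/11

Total count 50 over total exposure 5 hours.
After the first batch: Gamma(3 + 50, 1 + 5) = Gamma(53, 6).
Total count 51 over total exposure 5 hours.
After the second batch: Gamma(53 + 51, 6 + 5) = Gamma(104, 11).
Predictive mean over an 8-hour window = T·E[λ|data] = 8·104/11 = 832/11.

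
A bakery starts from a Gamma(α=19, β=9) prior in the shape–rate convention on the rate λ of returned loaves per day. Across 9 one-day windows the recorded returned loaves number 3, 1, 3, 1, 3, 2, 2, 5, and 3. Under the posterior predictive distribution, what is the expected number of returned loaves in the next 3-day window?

Total count: 3 + 1 + 3 + 1 + 3 + 2 + 2 + 5 + 3 = 23.
Total exposure: 9 days.
Conjugate update: add total count to the shape and total exposure to the rate, giving Gamma(42, 18).
Predictive mean over a 3-day window = T·E[λ|data] = 3·42/18 = 7.

7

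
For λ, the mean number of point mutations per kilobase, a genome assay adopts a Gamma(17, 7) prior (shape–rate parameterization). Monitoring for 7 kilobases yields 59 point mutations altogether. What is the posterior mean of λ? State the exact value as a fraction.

Total count 59 over total exposure 7 kilobases.
Posterior: α' = 17 + 59 = 76, β' = 7 + 7 = 14.
Posterior mean = α'/β' = 76/14 = 38/7.

38/7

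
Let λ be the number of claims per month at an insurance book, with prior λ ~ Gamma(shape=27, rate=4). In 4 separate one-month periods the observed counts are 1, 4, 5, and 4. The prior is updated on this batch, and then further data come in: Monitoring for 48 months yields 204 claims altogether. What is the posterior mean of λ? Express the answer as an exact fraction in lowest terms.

Total count: 1 + 4 + 5 + 4 = 14.
Total exposure: 4 months.
After the first batch: Gamma(27 + 14, 4 + 4) = Gamma(41, 8).
Total count 204 over total exposure 48 months.
After the second batch: Gamma(41 + 204, 8 + 48) = Gamma(245, 56).
Posterior mean = α'/β' = 245/56 = 35/8.

35/8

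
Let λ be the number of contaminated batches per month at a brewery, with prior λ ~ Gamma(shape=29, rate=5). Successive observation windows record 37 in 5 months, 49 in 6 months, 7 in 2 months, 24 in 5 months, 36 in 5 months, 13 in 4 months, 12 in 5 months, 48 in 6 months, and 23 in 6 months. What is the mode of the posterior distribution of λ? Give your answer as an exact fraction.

277/49

Total count: 37 + 49 + 7 + 24 + 36 + 13 + 12 + 48 + 23 = 249.
Total exposure: 5 + 6 + 2 + 5 + 5 + 4 + 5 + 6 + 6 = 44 months.
By Gamma–Poisson conjugacy, the posterior is Gamma(α + Σx, β + Σt) = Gamma(29 + 249, 5 + 44) = Gamma(278, 49).
Posterior mode = (α'−1)/β' = 277/49.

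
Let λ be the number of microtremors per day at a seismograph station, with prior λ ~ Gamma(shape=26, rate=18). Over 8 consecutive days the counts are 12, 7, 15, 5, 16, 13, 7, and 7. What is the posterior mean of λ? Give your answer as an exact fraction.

54/13

Total count: 12 + 7 + 15 + 5 + 16 + 13 + 7 + 7 = 82.
Total exposure: 8 days.
The Gamma prior is conjugate for the Poisson rate, so λ | data ~ Gamma(26+82, 18+8) = Gamma(108, 26).
Posterior mean = α'/β' = 108/26 = 54/13.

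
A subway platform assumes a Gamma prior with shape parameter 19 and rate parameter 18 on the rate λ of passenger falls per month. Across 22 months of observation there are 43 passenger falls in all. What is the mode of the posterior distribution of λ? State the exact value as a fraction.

Total count 43 over total exposure 22 months.
Posterior: α' = 19 + 43 = 62, β' = 18 + 22 = 40.
Posterior mode = (α'−1)/β' = 61/40.

61/40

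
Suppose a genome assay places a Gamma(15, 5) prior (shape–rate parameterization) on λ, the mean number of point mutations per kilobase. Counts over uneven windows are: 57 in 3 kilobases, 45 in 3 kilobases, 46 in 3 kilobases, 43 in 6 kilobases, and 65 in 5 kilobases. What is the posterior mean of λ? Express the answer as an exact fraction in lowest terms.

271/25

Total count: 57 + 45 + 46 + 43 + 65 = 256.
Total exposure: 3 + 3 + 3 + 6 + 5 = 20 kilobases.
Conjugate update: add total count to the shape and total exposure to the rate, giving Gamma(271, 25).
Posterior mean = α'/β' = 271/25.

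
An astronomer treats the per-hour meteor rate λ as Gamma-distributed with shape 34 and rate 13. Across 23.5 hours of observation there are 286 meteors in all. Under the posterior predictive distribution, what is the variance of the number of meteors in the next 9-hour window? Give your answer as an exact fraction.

524160/5329

Total count 286 over total exposure 23.5 hours.
The Gamma prior is conjugate for the Poisson rate, so λ | data ~ Gamma(34+286, 13+23.5) = Gamma(320, 73/2).
The posterior predictive for a window of length T is Negative Binomial with variance T·α'·(β'+T)/β'² = 9·320·(91/2)/(5329/4) = 524160/5329.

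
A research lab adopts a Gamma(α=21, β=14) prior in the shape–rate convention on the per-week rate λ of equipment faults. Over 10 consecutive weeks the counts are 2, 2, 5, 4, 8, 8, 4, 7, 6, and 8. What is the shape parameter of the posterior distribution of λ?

75

Total count: 2 + 2 + 5 + 4 + 8 + 8 + 4 + 7 + 6 + 8 = 54.
Total exposure: 10 weeks.
Gamma(α, β) with Poisson data over total exposure Σt gives posterior Gamma(α+Σx, β+Σt) = Gamma(75, 24).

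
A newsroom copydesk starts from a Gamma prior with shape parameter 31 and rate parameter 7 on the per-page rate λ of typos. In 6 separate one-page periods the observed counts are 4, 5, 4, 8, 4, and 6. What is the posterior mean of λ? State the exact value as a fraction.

62/13

Total count: 4 + 5 + 4 + 8 + 4 + 6 = 31.
Total exposure: 6 pages.
Gamma(α, β) with Poisson data over total exposure Σt gives posterior Gamma(α+Σx, β+Σt) = Gamma(62, 13).
Posterior mean = α'/β' = 62/13.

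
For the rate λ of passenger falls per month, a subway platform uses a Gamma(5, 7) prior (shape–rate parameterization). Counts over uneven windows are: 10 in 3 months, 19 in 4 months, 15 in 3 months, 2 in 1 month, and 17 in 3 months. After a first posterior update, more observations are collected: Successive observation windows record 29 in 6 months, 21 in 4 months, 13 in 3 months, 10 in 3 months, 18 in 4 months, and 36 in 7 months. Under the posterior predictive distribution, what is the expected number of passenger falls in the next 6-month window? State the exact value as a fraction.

195/8

Total count: 10 + 19 + 15 + 2 + 17 = 63.
Total exposure: 3 + 4 + 3 + 1 + 3 = 14 months.
After the first batch: Gamma(5 + 63, 7 + 14) = Gamma(68, 21).
Total count: 29 + 21 + 13 + 10 + 18 + 36 = 127.
Total exposure: 6 + 4 + 3 + 3 + 4 + 7 = 27 months.
After the second batch: Gamma(68 + 127, 21 + 27) = Gamma(195, 48).
Predictive mean over a 6-month window = T·E[λ|data] = 6·195/48 = 195/8.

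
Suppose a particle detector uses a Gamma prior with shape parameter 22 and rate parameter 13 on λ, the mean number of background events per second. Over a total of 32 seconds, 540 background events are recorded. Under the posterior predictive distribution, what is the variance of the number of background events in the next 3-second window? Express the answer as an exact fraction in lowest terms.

Total count 540 over total exposure 32 seconds.
Conjugate update: add total count to the shape and total exposure to the rate, giving Gamma(562, 45).
The posterior predictive for a window of length T is Negative Binomial with variance T·α'·(β'+T)/β'² = 3·562·48/2025 = 8992/225.

8992/225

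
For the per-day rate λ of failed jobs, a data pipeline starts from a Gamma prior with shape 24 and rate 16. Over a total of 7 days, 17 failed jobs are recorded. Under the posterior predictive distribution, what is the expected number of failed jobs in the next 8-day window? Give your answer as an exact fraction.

Total count 17 over total exposure 7 days.
Gamma(α, β) with Poisson data over total exposure Σt gives posterior Gamma(α+Σx, β+Σt) = Gamma(41, 23).
Predictive mean over an 8-day window = T·E[λ|data] = 8·41/23 = 328/23.

328/23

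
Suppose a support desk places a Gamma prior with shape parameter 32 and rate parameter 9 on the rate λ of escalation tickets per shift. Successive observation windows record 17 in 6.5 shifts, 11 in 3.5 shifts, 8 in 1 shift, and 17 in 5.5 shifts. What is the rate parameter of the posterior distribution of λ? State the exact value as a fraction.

Total count: 17 + 11 + 8 + 17 = 53.
Total exposure: 6.5 + 3.5 + 1 + 5.5 = 16.5 shifts.
By Gamma–Poisson conjugacy, the posterior is Gamma(α + Σx, β + Σt) = Gamma(32 + 53, 9 + 16.5) = Gamma(85, 51/2).

51/2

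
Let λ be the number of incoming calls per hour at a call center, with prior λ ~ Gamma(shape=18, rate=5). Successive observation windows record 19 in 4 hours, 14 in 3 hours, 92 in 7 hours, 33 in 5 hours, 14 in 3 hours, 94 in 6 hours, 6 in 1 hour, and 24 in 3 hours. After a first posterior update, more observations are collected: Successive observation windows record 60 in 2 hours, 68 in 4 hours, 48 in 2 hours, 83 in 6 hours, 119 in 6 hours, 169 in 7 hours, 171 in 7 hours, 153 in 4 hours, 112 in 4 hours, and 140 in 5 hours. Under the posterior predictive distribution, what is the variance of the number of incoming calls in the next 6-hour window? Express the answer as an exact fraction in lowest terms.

Total count: 19 + 14 + 92 + 33 + 14 + 94 + 6 + 24 = 296.
Total exposure: 4 + 3 + 7 + 5 + 3 + 6 + 1 + 3 = 32 hours.
After the first batch: Gamma(18 + 296, 5 + 32) = Gamma(314, 37).
Total count: 60 + 68 + 48 + 83 + 119 + 169 + 171 + 153 + 112 + 140 = 1123.
Total exposure: 2 + 4 + 2 + 6 + 6 + 7 + 7 + 4 + 4 + 5 = 47 hours.
After the second batch: Gamma(314 + 1123, 37 + 47) = Gamma(1437, 84).
The posterior predictive for a window of length T is Negative Binomial with variance T·α'·(β'+T)/β'² = 6·1437·90/7056 = 21555/196.

21555/196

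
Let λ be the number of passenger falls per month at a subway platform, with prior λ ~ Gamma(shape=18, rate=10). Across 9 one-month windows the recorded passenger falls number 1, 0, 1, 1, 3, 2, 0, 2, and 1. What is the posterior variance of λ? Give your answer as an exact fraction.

29/361

Total count: 1 + 0 + 1 + 1 + 3 + 2 + 0 + 2 + 1 = 11.
Total exposure: 9 months.
Gamma(α, β) with Poisson data over total exposure Σt gives posterior Gamma(α+Σx, β+Σt) = Gamma(29, 19).
Posterior variance = α'/β'² = 29/361.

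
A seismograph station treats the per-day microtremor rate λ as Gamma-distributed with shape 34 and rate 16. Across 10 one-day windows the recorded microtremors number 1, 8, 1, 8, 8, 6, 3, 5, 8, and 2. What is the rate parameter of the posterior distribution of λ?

Total count: 1 + 8 + 1 + 8 + 8 + 6 + 3 + 5 + 8 + 2 = 50.
Total exposure: 10 days.
Posterior: α' = 34 + 50 = 84, β' = 16 + 10 = 26.

26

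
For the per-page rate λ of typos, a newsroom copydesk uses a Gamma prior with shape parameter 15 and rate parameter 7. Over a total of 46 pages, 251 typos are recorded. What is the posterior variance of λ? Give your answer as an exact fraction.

Total count 251 over total exposure 46 pages.
The Gamma prior is conjugate for the Poisson rate, so λ | data ~ Gamma(15+251, 7+46) = Gamma(266, 53).
Posterior variance = α'/β'² = 266/2809.

266/2809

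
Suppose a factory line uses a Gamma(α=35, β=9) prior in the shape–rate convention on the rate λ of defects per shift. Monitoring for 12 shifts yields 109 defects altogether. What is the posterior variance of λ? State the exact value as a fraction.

16/49

Total count 109 over total exposure 12 shifts.
Gamma(α, β) with Poisson data over total exposure Σt gives posterior Gamma(α+Σx, β+Σt) = Gamma(144, 21).
Posterior variance = α'/β'² = 144/441 = 16/49.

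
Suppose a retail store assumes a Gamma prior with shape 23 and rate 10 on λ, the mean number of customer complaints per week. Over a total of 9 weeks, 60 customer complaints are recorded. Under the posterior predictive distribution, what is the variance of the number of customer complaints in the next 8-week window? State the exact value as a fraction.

Total count 60 over total exposure 9 weeks.
Posterior: α' = 23 + 60 = 83, β' = 10 + 9 = 19.
The posterior predictive for a window of length T is Negative Binomial with variance T·α'·(β'+T)/β'² = 8·83·27/361 = 17928/361.

17928/361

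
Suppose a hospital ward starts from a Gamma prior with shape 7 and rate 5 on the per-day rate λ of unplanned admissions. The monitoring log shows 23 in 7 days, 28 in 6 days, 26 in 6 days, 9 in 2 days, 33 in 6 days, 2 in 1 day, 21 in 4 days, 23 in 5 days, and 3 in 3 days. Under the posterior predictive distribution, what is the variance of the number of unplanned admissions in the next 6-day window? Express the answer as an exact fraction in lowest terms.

Total count: 23 + 28 + 26 + 9 + 33 + 2 + 21 + 23 + 3 = 168.
Total exposure: 7 + 6 + 6 + 2 + 6 + 1 + 4 + 5 + 3 = 40 days.
Gamma(α, β) with Poisson data over total exposure Σt gives posterior Gamma(α+Σx, β+Σt) = Gamma(175, 45).
The posterior predictive for a window of length T is Negative Binomial with variance T·α'·(β'+T)/β'² = 6·175·51/2025 = 238/9.

238/9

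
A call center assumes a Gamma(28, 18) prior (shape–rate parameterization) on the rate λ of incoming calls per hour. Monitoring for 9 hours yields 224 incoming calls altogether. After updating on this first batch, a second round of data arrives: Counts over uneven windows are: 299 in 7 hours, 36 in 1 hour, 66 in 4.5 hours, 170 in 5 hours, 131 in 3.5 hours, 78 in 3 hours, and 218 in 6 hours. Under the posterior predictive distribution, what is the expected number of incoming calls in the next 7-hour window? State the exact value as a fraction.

Total count 224 over total exposure 9 hours.
After the first batch: Gamma(28 + 224, 18 + 9) = Gamma(252, 27).
Total count: 299 + 36 + 66 + 170 + 131 + 78 + 218 = 998.
Total exposure: 7 + 1 + 4.5 + 5 + 3.5 + 3 + 6 = 30 hours.
After the second batch: Gamma(252 + 998, 27 + 30) = Gamma(1250, 57).
Predictive mean over a 7-hour window = T·E[λ|data] = 7·1250/57 = 8750/57.

8750/57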